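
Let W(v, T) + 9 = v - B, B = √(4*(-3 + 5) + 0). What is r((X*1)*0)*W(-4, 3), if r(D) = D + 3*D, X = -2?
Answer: 0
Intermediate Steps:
B = 2*√2 (B = √(4*2 + 0) = √(8 + 0) = √8 = 2*√2 ≈ 2.8284)
W(v, T) = -9 + v - 2*√2 (W(v, T) = -9 + (v - 2*√2) = -9 + v - 2*√2)
r(D) = 4*D
r((X*1)*0)*W(-4, 3) = (4*(-2*1*0))*(-9 - 4 - 2*√2) = (4*(-2*0))*(-13 - 2*√2) = (4*0)*(-13 - 2*√2) = 0*(-13 - 2*√2) = 0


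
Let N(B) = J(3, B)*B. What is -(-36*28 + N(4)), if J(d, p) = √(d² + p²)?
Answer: 988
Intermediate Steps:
N(B) = B*√(9 + B²) (N(B) = √(3² + B²)*B = √(9 + B²)*B = B*√(9 + B²))
-(-36*28 + N(4)) = -(-36*28 + 4*√(9 + 4²)) = -(-1008 + 4*√(9 + 16)) = -(-1008 + 4*√25) = -(-1008 + 4*5) = -(-1008 + 20) = -1*(-988) = 988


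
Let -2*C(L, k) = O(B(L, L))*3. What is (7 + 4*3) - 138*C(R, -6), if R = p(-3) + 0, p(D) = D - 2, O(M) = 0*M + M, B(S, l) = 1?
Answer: 226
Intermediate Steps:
O(M) = M (O(M) = 0 + M = M)
p(D) = -2 + D
R = -5 (R = (-2 - 3) + 0 = -5 + 0 = -5)
C(L, k) = -3/2
(7 + 4*3) - 138*C(R, -6) = (7 + 4*3) - 138*(-3/2) = (7 + 12) + 207 = 19 + 207 = 226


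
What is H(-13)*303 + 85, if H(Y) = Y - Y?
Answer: 85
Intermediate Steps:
H(Y) = 0
H(-13)*303 + 85 = 0*303 + 85 = 0 + 85 = 85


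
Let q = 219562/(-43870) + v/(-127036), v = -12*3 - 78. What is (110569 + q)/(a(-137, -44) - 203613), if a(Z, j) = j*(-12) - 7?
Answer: -154045203591507/282961448584360 ≈ -0.54440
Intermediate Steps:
v = -114 (v = -36 - 78 = -114)
a(Z, j) = -7 - 12*j (a(Z, j) = -12*j - 7 = -7 - 12*j)
q = -6971819263/1393267330 (q = 219562/(-43870) - 114/(-127036) = 219562*(-1/43870) - 114*(-1/127036) = -109781/21935 + 57/63518 = -6971819263/1393267330 ≈ -5.0039)
(110569 + q)/(a(-137, -44) - 203613) = (110569 - 6971819263/1393267330)/((-7 - 12*(-44)) - 203613) = 154045203591507/(1393267330*((-7 + 528) - 203613)) = 154045203591507/(1393267330*(521 - 203613)) = (154045203591507/1393267330)/(-203092) = (154045203591507/1393267330)*(-1/203092) = -154045203591507/282961448584360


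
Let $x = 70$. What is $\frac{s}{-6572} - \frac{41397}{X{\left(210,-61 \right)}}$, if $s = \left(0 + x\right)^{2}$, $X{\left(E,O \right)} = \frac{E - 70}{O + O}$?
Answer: $\frac{4148845781}{115010} \approx 36074.0$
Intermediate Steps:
$X{\left(E,O \right)} = \frac{-70 + E}{2 O}$
$s = 4900$ ($s = \left(0 + 70\right)^{2} = 70^{2} = 4900$)
$\frac{s}{-6572} - \frac{41397}{X{\left(210,-61 \right)}} = \frac{4900}{-6572} - \frac{41397}{\frac{1}{2} \frac{1}{-61} \left(-70 + 210\right)} = 4900 \left(- \frac{1}{6572}\right) - \frac{41397}{\frac{1}{2} \left(- \frac{1}{61}\right) 140} = - \frac{1225}{1643} - \frac{41397}{- \frac{70}{61}} = - \frac{1225}{1643} - - \frac{2525217}{70} = - \frac{1225}{1643} + \frac{2525217}{70} = \frac{4148845781}{115010}$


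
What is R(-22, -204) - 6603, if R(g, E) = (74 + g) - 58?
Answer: -6609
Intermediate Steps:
R(g, E) = 16 + g
R(-22, -204) - 6603 = (16 - 22) - 6603 = -6 - 6603 = -6609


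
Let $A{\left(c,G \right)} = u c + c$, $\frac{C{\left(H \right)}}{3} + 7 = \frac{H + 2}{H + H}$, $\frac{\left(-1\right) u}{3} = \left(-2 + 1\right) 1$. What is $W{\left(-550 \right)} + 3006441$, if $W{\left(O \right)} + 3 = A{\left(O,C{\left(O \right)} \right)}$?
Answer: $3004238$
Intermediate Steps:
$u = 3$ ($u = - 3 \left(-2 + 1\right) 1 = - 3 \left(\left(-1\right) 1\right) = \left(-3\right) \left(-1\right) = 3$)
$C{\left(H \right)} = -21 + \frac{3 \left(2 + H\right)}{2 H}$ ($C{\left(H \right)} = -21 + 3 \frac{H + 2}{H + H} = -21 + 3 \frac{2 + H}{2 H} = -21 + \frac{3 \left(2 + H\right)}{2 H}$)
$A{\left(c,G \right)} = 4 c$ ($A{\left(c,G \right)} = 3 c + c = 4 c$)
$W{\left(O \right)} = -3 + 4 O$
$W{\left(-550 \right)} + 3006441 = \left(-3 + 4 \left(-550\right)\right) + 3006441 = \left(-3 - 2200\right) + 3006441 = -2203 + 3006441 = 3004238$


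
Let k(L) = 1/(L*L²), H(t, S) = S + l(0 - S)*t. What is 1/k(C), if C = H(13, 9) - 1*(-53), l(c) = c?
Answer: -166375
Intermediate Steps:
H(t, S) = S - S*t (H(t, S) = S + (0 - S)*t = S + (-S)*t = S - S*t)
C = -55 (C = 9*(1 - 1*13) - 1*(-53) = 9*(1 - 13) + 53 = 9*(-12) + 53 = -108 + 53 = -55)
k(L) = L⁻³ (k(L) = 1/(L³) = L⁻³)
1/k(C) = 1/((-55)⁻³) = 1/(-1/166375) = -166375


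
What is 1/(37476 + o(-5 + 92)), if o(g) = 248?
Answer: 1/37724 ≈ 2.6508e-5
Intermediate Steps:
1/(37476 + o(-5 + 92)) = 1/(37476 + 248) = 1/37724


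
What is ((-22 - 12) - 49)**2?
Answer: 6889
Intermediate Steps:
((-22 - 12) - 49)**2 = (-34 - 49)**2 = (-83)**2 = 6889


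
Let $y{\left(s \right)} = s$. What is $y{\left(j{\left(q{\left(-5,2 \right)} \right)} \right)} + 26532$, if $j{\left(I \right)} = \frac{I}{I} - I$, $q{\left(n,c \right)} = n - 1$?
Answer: $26539$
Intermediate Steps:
$q{\left(n,c \right)} = -1 + n$
$j{\left(I \right)} = 1 - I$
$y{\left(j{\left(q{\left(-5,2 \right)} \right)} \right)} + 26532 = \left(1 - \left(-1 - 5\right)\right) + 26532 = \left(1 - -6\right) + 26532 = \left(1 + 6\right) + 26532 = 7 + 26532 = 26539$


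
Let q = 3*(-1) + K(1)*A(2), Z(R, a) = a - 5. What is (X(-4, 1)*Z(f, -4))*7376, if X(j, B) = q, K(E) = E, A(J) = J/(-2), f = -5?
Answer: 265536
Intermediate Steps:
A(J) = -J/2 (A(J) = J*(-½) = -J/2)
Z(R, a) = -5 + a
q = -4 (q = 3*(-1) + 1*(-½*2) = -3 + 1*(-1) = -3 - 1 = -4)
X(j, B) = -4
(X(-4, 1)*Z(f, -4))*7376 = -4*(-5 - 4)*7376 = -4*(-9)*7376 = 36*7376 = 265536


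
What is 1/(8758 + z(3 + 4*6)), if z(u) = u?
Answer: 1/8785 ≈ 0.00011383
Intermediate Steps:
1/(8758 + z(3 + 4*6)) = 1/(8758 + (3 + 4*6)) = 1/(8758 + (3 + 24)) = 1/(8758 + 27) = 1/8785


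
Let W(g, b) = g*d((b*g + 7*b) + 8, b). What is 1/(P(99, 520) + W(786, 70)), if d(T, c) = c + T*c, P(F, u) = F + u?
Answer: 1/3054655999 ≈ 3.2737e-10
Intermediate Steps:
W(g, b) = b*g*(9 + 7*b + b*g) (W(g, b) = g*(b*(1 + ((b*g + 7*b) + 8))) = g*(b*(1 + ((7*b + b*g) + 8))) = g*(b*(1 + (8 + 7*b + b*g))) = g*(b*(9 + 7*b + b*g)) = b*g*(9 + 7*b + b*g))
1/(P(99, 520) + W(786, 70)) = 1/((99 + 520) + 70*786*(9 + 7*70 + 70*786)) = 1/(619 + 70*786*(9 + 490 + 55020)) = 1/(619 + 70*786*55519) = 1/(619 + 3054655380) = 1/3054655999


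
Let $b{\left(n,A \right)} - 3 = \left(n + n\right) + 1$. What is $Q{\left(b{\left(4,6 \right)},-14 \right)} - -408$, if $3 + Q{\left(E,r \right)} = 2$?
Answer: $407$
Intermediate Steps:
$b{\left(n,A \right)} = 4 + 2 n$ ($b{\left(n,A \right)} = 3 + \left(\left(n + n\right) + 1\right) = 3 + \left(2 n + 1\right) = 3 + \left(1 + 2 n\right) = 4 + 2 n$)
$Q{\left(E,r \right)} = -1$ ($Q{\left(E,r \right)} = -3 + 2 = -1$)
$Q{\left(b{\left(4,6 \right)},-14 \right)} - -408 = -1 - -408 = -1 + 408 = 407$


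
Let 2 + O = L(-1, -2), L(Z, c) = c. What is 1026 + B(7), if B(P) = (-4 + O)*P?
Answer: 970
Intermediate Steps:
O = -4 (O = -2 - 2 = -4)
B(P) = -8*P (B(P) = (-4 - 4)*P = -8*P)
1026 + B(7) = 1026 - 8*7 = 1026 - 56 = 970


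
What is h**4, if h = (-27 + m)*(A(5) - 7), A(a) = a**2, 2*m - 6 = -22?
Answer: 157529610000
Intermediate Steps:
m = -8 (m = 3 + (1/2)*(-22) = 3 - 11 = -8)
h = -630 (h = (-27 - 8)*(5**2 - 7) = -35*(25 - 7) = -35*18 = -630)
h**4 = (-630)**4 = 157529610000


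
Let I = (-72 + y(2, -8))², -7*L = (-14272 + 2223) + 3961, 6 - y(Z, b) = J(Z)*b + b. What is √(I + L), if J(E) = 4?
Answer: 2*√22435/7 ≈ 42.795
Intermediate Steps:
y(Z, b) = 6 - 5*b (y(Z, b) = 6 - (4*b + b) = 6 - 5*b)
L = 8088/7 (L = -((-14272 + 2223) + 3961)/7 = -(-12049 + 3961)/7 = -⅐*(-8088) = 8088/7 ≈ 1155.4)
I = 676 (I = (-72 + (6 - 5*(-8)))² = (-72 + (6 + 40))² = (-72 + 46)² = (-26)² = 676)
√(I + L) = √(676 + 8088/7) = √(12820/7) = 2*√22435/7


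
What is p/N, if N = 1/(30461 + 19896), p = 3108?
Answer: 156509556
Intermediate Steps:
N = 1/50357 ≈ 1.9858e-5
p/N = 3108/(1/50357) = 3108*50357 = 156509556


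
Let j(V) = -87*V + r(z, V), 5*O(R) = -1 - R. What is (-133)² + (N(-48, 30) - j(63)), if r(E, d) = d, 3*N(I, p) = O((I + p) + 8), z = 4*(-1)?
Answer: 115538/5 ≈ 23108.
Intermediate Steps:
z = -4
O(R) = -⅕ - R/5 (O(R) = (-1 - R)/5 = -⅕ - R/5)
N(I, p) = -⅗ - I/15 - p/15 (N(I, p) = (-⅕ - ((I + p) + 8)/5)/3 = (-⅕ - (8 + I + p)/5)/3 = (-⅕ + (-8/5 - I/5 - p/5))/3 = (-9/5 - I/5 - p/5)/3 = -⅗ - I/15 - p/15)
j(V) = -86*V (j(V) = -87*V + V = -86*V)
(-133)² + (N(-48, 30) - j(63)) = (-133)² + ((-⅗ - 1/15*(-48) - 1/15*30) - (-86)*63) = 17689 + ((-⅗ + 16/5 - 2) - 1*(-5418)) = 17689 + (⅗ + 5418) = 17689 + 27093/5 = 115538/5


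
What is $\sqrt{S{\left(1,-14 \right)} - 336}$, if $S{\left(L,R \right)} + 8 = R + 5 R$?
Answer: $2 i \sqrt{107} \approx 20.688 i$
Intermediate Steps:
$S{\left(L,R \right)} = -8 + 6 R$ ($S{\left(L,R \right)} = -8 + \left(R + 5 R\right) = -8 + 6 R$)
$\sqrt{S{\left(1,-14 \right)} - 336} = \sqrt{\left(-8 + 6 \left(-14\right)\right) - 336} = \sqrt{\left(-8 - 84\right) - 336} = \sqrt{-92 - 336} = \sqrt{-428} = 2 i \sqrt{107}$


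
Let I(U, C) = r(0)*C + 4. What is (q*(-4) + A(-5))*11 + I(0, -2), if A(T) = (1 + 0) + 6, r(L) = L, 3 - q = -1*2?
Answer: -139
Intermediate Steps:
q = 5 (q = 3 - (-1)*2 = 3 - 1*(-2) = 3 + 2 = 5)
A(T) = 7 (A(T) = 1 + 6 = 7)
I(U, C) = 4 (I(U, C) = 0*C + 4 = 0 + 4 = 4)
(q*(-4) + A(-5))*11 + I(0, -2) = (5*(-4) + 7)*11 + 4 = (-20 + 7)*11 + 4 = -13*11 + 4 = -143 + 4 = -139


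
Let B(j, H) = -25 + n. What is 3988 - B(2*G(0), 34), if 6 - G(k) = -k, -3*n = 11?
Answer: 12050/3 ≈ 4016.7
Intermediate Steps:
n = -11/3 (n = -⅓*11 = -11/3 ≈ -3.6667)
G(k) = 6 + k (G(k) = 6 - (-1)*k = 6 + k)
B(j, H) = -86/3 (B(j, H) = -25 - 11/3 = -86/3)
3988 - B(2*G(0), 34) = 3988 - 1*(-86/3) = 3988 + 86/3 = 12050/3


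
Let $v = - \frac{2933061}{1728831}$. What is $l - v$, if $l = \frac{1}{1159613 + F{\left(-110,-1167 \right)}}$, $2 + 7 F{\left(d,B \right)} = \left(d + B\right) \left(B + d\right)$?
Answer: $\frac{1361502072615}{802508366998} \approx 1.6966$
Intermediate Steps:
$v = - \frac{977687}{576277}$ ($v = \left(-2933061\right) \frac{1}{1728831} = - \frac{977687}{576277} \approx -1.6966$)
$F{\left(d,B \right)} = - \frac{2}{7} + \frac{\left(B + d\right)^{2}}{7}$ ($F{\left(d,B \right)} = - \frac{2}{7} + \frac{\left(d + B\right) \left(B + d\right)}{7} = - \frac{2}{7} + \frac{\left(B + d\right) \left(B + d\right)}{7} = - \frac{2}{7} + \frac{\left(B + d\right)^{2}}{7}$)
$l = \frac{1}{1392574}$ ($l = \frac{1}{1159613 - \left(\frac{2}{7} - \frac{\left(-1167 - 110\right)^{2}}{7}\right)} = \frac{1}{1159613 - \left(\frac{2}{7} - \frac{\left(-1277\right)^{2}}{7}\right)} = \frac{1}{1159613 + \left(- \frac{2}{7} + \frac{1}{7} \cdot 1630729\right)} = \frac{1}{1159613 + \left(- \frac{2}{7} + \frac{1630729}{7}\right)} = \frac{1}{1159613 + 232961} = \frac{1}{1392574} \approx 7.1809 \cdot 10^{-7}$)
$l - v = \frac{1}{1392574} - - \frac{977687}{576277} = \frac{1}{1392574} + \frac{977687}{576277} = \frac{1361502072615}{802508366998}$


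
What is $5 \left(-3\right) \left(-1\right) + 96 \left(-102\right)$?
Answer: $-9777$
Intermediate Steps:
$5 \left(-3\right) \left(-1\right) + 96 \left(-102\right) = \left(-15\right) \left(-1\right) - 9792 = 15 - 9792 = -9777$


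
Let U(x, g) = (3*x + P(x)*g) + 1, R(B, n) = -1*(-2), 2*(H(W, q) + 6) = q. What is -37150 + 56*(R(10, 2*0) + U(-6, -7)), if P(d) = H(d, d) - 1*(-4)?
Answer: -36030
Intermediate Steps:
H(W, q) = -6 + q/2
P(d) = -2 + d/2 (P(d) = (-6 + d/2) - 1*(-4) = (-6 + d/2) + 4 = -2 + d/2)
R(B, n) = 2
U(x, g) = 1 + 3*x + g*(-2 + x/2) (U(x, g) = (3*x + (-2 + x/2)*g) + 1 = (3*x + g*(-2 + x/2)) + 1 = 1 + 3*x + g*(-2 + x/2))
-37150 + 56*(R(10, 2*0) + U(-6, -7)) = -37150 + 56*(2 + (1 + 3*(-6) + (½)*(-7)*(-4 - 6))) = -37150 + 56*(2 + (1 - 18 + (½)*(-7)*(-10))) = -37150 + 56*(2 + (1 - 18 + 35)) = -37150 + 56*(2 + 18) = -37150 + 56*20 = -37150 + 1120 = -36030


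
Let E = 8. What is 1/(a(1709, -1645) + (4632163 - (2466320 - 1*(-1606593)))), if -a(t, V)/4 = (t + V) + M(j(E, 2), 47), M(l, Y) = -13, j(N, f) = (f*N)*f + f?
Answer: 1/559046 ≈ 1.7888e-6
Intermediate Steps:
j(N, f) = f + N*f² (j(N, f) = (N*f)*f + f = N*f² + f = f + N*f²)
a(t, V) = 52 - 4*V - 4*t (a(t, V) = -4*((t + V) - 13) = -4*((V + t) - 13) = -4*(-13 + V + t) = 52 - 4*V - 4*t)
1/(a(1709, -1645) + (4632163 - (2466320 - 1*(-1606593)))) = 1/((52 - 4*(-1645) - 4*1709) + (4632163 - (2466320 - 1*(-1606593)))) = 1/((52 + 6580 - 6836) + (4632163 - (2466320 + 1606593))) = 1/(-204 + (4632163 - 1*4072913)) = 1/(-204 + (4632163 - 4072913)) = 1/(-204 + 559250) = 1/559046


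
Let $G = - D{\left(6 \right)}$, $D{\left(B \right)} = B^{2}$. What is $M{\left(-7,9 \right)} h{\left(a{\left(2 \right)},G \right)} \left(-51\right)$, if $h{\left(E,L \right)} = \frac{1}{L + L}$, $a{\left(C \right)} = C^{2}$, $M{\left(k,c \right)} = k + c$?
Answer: $\frac{17}{12} \approx 1.4167$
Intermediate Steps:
$G = -36$ ($G = - 6^{2} = \left(-1\right) 36 = -36$)
$M{\left(k,c \right)} = c + k$
$h{\left(E,L \right)} = \frac{1}{2 L}$
$M{\left(-7,9 \right)} h{\left(a{\left(2 \right)},G \right)} \left(-51\right) = \left(9 - 7\right) \frac{1}{2 \left(-36\right)} \left(-51\right) = 2 \cdot \frac{1}{2} \left(- \frac{1}{36}\right) \left(-51\right) = 2 \left(- \frac{1}{72}\right) \left(-51\right) = \left(- \frac{1}{36}\right) \left(-51\right) = \frac{17}{12}$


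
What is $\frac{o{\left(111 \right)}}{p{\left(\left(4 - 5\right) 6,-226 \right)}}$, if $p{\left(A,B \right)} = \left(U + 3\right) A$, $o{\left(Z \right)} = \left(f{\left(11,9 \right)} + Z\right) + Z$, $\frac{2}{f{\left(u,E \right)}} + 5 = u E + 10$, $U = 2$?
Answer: $- \frac{2309}{312} \approx -7.4006$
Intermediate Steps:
$f{\left(u,E \right)} = \frac{2}{5 + E u}$ ($f{\left(u,E \right)} = \frac{2}{-5 + \left(u E + 10\right)} = \frac{2}{-5 + \left(E u + 10\right)} = \frac{2}{-5 + \left(10 + E u\right)} = \frac{2}{5 + E u}$)
$o{\left(Z \right)} = \frac{1}{52} + 2 Z$ ($o{\left(Z \right)} = \left(\frac{2}{5 + 9 \cdot 11} + Z\right) + Z = \left(\frac{2}{5 + 99} + Z\right) + Z = \left(\frac{2}{104} + Z\right) + Z = \left(2 \cdot \frac{1}{104} + Z\right) + Z = \left(\frac{1}{52} + Z\right) + Z = \frac{1}{52} + 2 Z$)
$p{\left(A,B \right)} = 5 A$ ($p{\left(A,B \right)} = \left(2 + 3\right) A = 5 A$)
$\frac{o{\left(111 \right)}}{p{\left(\left(4 - 5\right) 6,-226 \right)}} = \frac{\frac{1}{52} + 2 \cdot 111}{5 \left(4 - 5\right) 6} = \frac{\frac{1}{52} + 222}{5 \left(\left(-1\right) 6\right)} = \frac{11545}{52 \cdot 5 \left(-6\right)} = \frac{11545}{52 \left(-30\right)} = \frac{11545}{52} \left(- \frac{1}{30}\right) = - \frac{2309}{312}$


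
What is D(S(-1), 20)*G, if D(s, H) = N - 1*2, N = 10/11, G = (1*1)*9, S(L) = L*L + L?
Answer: -108/11 ≈ -9.8182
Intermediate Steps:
S(L) = L + L² (S(L) = L² + L = L + L²)
G = 9 (G = 1*9 = 9)
N = 10/11 (N = 10*(1/11) = 10/11 ≈ 0.90909)
D(s, H) = -12/11 (D(s, H) = 10/11 - 1*2 = 10/11 - 2 = -12/11)
D(S(-1), 20)*G = -12/11*9 = -108/11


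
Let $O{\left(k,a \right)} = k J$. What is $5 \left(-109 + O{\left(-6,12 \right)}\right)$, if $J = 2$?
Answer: $-605$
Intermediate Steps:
$O{\left(k,a \right)} = 2 k$ ($O{\left(k,a \right)} = k 2 = 2 k$)
$5 \left(-109 + O{\left(-6,12 \right)}\right) = 5 \left(-109 + 2 \left(-6\right)\right) = 5 \left(-109 - 12\right) = 5 \left(-121\right) = -605$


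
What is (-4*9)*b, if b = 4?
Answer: -144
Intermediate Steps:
(-4*9)*b = -4*9*4 = -36*4 = -144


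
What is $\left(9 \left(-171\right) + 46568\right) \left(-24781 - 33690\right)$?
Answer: $-2632890659$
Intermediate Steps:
$\left(9 \left(-171\right) + 46568\right) \left(-24781 - 33690\right) = \left(-1539 + 46568\right) \left(-58471\right) = 45029 \left(-58471\right) = -2632890659$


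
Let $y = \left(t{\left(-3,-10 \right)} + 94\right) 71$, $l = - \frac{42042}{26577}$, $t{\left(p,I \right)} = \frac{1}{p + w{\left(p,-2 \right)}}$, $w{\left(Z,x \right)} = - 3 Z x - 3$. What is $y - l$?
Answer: $\frac{157634059}{23624} \approx 6672.6$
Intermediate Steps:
$w{\left(Z,x \right)} = -3 - 3 Z x$ ($w{\left(Z,x \right)} = - 3 Z x - 3 = -3 - 3 Z x$)
$t{\left(p,I \right)} = \frac{1}{-3 + 7 p}$ ($t{\left(p,I \right)} = \frac{1}{p - \left(3 + 3 p \left(-2\right)\right)} = \frac{1}{p + \left(-3 + 6 p\right)} = \frac{1}{-3 + 7 p}$)
$l = - \frac{14014}{8859}$ ($l = \left(-42042\right) \frac{1}{26577} = - \frac{14014}{8859} \approx -1.5819$)
$y = \frac{160105}{24}$ ($y = \left(\frac{1}{-3 + 7 \left(-3\right)} + 94\right) 71 = \left(\frac{1}{-3 - 21} + 94\right) 71 = \left(\frac{1}{-24} + 94\right) 71 = \left(- \frac{1}{24} + 94\right) 71 = \frac{2255}{24} \cdot 71 = \frac{160105}{24} \approx 6671.0$)
$y - l = \frac{160105}{24} - - \frac{14014}{8859} = \frac{160105}{24} + \frac{14014}{8859} = \frac{157634059}{23624}$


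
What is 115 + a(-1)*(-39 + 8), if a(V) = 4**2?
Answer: -381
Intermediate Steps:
a(V) = 16
115 + a(-1)*(-39 + 8) = 115 + 16*(-39 + 8) = 115 + 16*(-31) = 115 - 496 = -381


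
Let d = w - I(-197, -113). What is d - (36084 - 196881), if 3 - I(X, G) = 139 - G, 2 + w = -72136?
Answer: 88908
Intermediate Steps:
w = -72138 (w = -2 - 72136 = -72138)
I(X, G) = -136 + G (I(X, G) = 3 - (139 - G) = 3 + (-139 + G) = -136 + G)
d = -71889 (d = -72138 - (-136 - 113) = -72138 - 1*(-249) = -72138 + 249 = -71889)
d - (36084 - 196881) = -71889 - (36084 - 196881) = -71889 - 1*(-160797) = -71889 + 160797 = 88908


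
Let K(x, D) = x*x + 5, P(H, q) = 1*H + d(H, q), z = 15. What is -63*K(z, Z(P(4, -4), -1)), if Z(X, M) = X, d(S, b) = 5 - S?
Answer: -14490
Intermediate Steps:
P(H, q) = 5 (P(H, q) = 1*H + (5 - H) = H + (5 - H) = 5)
K(x, D) = 5 + x² (K(x, D) = x² + 5 = 5 + x²)
-63*K(z, Z(P(4, -4), -1)) = -63*(5 + 15²) = -63*(5 + 225) = -63*230 = -14490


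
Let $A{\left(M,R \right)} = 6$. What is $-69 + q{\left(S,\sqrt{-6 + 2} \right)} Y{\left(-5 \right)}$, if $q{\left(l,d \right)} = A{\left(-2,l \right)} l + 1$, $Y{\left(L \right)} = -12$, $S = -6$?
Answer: $351$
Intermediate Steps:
$q{\left(l,d \right)} = 1 + 6 l$ ($q{\left(l,d \right)} = 6 l + 1 = 1 + 6 l$)
$-69 + q{\left(S,\sqrt{-6 + 2} \right)} Y{\left(-5 \right)} = -69 + \left(1 + 6 \left(-6\right)\right) \left(-12\right) = -69 + \left(1 - 36\right) \left(-12\right) = -69 - -420 = -69 + 420 = 351$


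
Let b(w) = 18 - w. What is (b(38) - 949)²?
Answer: 938961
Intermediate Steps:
(b(38) - 949)² = ((18 - 1*38) - 949)² = ((18 - 38) - 949)² = (-20 - 949)² = (-969)² = 938961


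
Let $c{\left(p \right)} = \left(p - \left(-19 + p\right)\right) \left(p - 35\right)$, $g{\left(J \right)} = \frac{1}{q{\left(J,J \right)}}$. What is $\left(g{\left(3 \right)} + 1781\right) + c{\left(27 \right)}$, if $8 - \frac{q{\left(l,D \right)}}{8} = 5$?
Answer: $\frac{39097}{24} \approx 1629.0$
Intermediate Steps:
$q{\left(l,D \right)} = 24$ ($q{\left(l,D \right)} = 64 - 40 = 24$)
$g{\left(J \right)} = \frac{1}{24}$
$c{\left(p \right)} = -665 + 19 p$ ($c{\left(p \right)} = 19 \left(-35 + p\right) = -665 + 19 p$)
$\left(g{\left(3 \right)} + 1781\right) + c{\left(27 \right)} = \left(\frac{1}{24} + 1781\right) + \left(-665 + 19 \cdot 27\right) = \frac{42745}{24} + \left(-665 + 513\right) = \frac{42745}{24} - 152 = \frac{39097}{24}$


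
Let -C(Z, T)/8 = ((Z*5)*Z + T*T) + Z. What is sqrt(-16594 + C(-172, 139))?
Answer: I*sqrt(1353146) ≈ 1163.2*I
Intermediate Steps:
C(Z, T) = -40*Z**2 - 8*Z - 8*T**2 (C(Z, T) = -8*(((Z*5)*Z + T*T) + Z) = -8*(((5*Z)*Z + T**2) + Z) = -8*((5*Z**2 + T**2) + Z) = -8*((T**2 + 5*Z**2) + Z) = -8*(Z + T**2 + 5*Z**2) = -40*Z**2 - 8*Z - 8*T**2)
sqrt(-16594 + C(-172, 139)) = sqrt(-16594 + (-40*(-172)**2 - 8*(-172) - 8*139**2)) = sqrt(-16594 + (-40*29584 + 1376 - 8*19321)) = sqrt(-16594 + (-1183360 + 1376 - 154568)) = sqrt(-16594 - 1336552) = sqrt(-1353146) = I*sqrt(1353146)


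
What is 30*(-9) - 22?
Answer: -292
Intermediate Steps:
30*(-9) - 22 = -270 - 22 = -292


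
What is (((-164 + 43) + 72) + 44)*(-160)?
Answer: 800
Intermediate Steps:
(((-164 + 43) + 72) + 44)*(-160) = ((-121 + 72) + 44)*(-160) = (-49 + 44)*(-160) = -5*(-160) = 800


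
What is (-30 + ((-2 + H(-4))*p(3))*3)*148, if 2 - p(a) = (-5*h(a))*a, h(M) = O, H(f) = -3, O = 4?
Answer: -142080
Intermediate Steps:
h(M) = 4
p(a) = 2 + 20*a (p(a) = 2 - (-5*4)*a = 2 - (-20)*a = 2 + 20*a)
(-30 + ((-2 + H(-4))*p(3))*3)*148 = (-30 + ((-2 - 3)*(2 + 20*3))*3)*148 = (-30 - 5*(2 + 60)*3)*148 = (-30 - 5*62*3)*148 = (-30 - 310*3)*148 = (-30 - 930)*148 = -960*148 = -142080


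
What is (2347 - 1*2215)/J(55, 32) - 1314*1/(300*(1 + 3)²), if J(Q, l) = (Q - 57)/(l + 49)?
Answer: -4277019/800 ≈ -5346.3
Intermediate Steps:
J(Q, l) = (-57 + Q)/(49 + l)
(2347 - 1*2215)/J(55, 32) - 1314*1/(300*(1 + 3)²) = (2347 - 1*2215)/(((-57 + 55)/(49 + 32))) - 1314*1/(300*(1 + 3)²) = (2347 - 2215)/((-2/81)) - 1314/(25*(12*4²)) = 132/(((1/81)*(-2))) - 1314/(25*(12*16)) = 132/(-2/81) - 1314/(25*192) = 132*(-81/2) - 1314/4800 = -5346 - 1314*1/4800 = -5346 - 219/800 = -4277019/800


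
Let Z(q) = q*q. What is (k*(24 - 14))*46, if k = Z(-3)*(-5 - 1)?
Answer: -24840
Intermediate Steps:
Z(q) = q²
k = -54 (k = (-3)²*(-5 - 1) = 9*(-6) = -54)
(k*(24 - 14))*46 = -54*(24 - 14)*46 = -54*10*46 = -540*46 = -24840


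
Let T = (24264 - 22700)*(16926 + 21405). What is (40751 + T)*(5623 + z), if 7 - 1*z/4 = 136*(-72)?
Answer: 2688711306265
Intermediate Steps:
T = 59949684 (T = 1564*38331 = 59949684)
z = 39196 (z = 28 - 544*(-72) = 28 - 4*(-9792) = 28 + 39168 = 39196)
(40751 + T)*(5623 + z) = (40751 + 59949684)*(5623 + 39196) = 59990435*44819 = 2688711306265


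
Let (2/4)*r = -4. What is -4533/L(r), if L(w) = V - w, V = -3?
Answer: -4533/5 ≈ -906.60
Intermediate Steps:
r = -8 (r = 2*(-4) = -8)
L(w) = -3 - w
-4533/L(r) = -4533/(-3 - 1*(-8)) = -4533/(-3 + 8) = -4533/5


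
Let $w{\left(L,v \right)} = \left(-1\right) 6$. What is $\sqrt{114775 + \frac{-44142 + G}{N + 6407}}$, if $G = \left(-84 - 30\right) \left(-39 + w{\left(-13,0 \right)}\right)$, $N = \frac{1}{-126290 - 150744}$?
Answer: $\frac{\sqrt{40175134961949289440831}}{591652279} \approx 338.78$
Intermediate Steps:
$w{\left(L,v \right)} = -6$
$N = - \frac{1}{277034}$ ($N = \frac{1}{-277034} = - \frac{1}{277034} \approx -3.6097 \cdot 10^{-6}$)
$G = 5130$ ($G = \left(-84 - 30\right) \left(-39 - 6\right) = \left(-114\right) \left(-45\right) = 5130$)
$\sqrt{114775 + \frac{-44142 + G}{N + 6407}} = \sqrt{114775 + \frac{-44142 + 5130}{- \frac{1}{277034} + 6407}} = \sqrt{114775 - \frac{39012}{\frac{1774956837}{277034}}} = \sqrt{114775 - \frac{3602550136}{591652279}} = \sqrt{\frac{67903287772089}{591652279}} = \frac{\sqrt{40175134961949289440831}}{591652279}$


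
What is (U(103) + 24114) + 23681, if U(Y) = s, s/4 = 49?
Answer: 47991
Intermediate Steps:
s = 196 (s = 4*49 = 196)
U(Y) = 196
(U(103) + 24114) + 23681 = (196 + 24114) + 23681 = 24310 + 23681 = 47991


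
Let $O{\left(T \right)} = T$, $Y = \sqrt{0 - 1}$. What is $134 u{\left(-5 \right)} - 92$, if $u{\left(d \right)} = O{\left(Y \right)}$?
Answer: $-92 + 134 i \approx -92.0 + 134.0 i$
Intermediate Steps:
$Y = i$ ($Y = \sqrt{-1} = i \approx 1.0 i$)
$u{\left(d \right)} = i$
$134 u{\left(-5 \right)} - 92 = 134 i - 92 = -92 + 134 i$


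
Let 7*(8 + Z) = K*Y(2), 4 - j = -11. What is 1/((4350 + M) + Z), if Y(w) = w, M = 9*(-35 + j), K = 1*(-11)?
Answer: 7/29112 ≈ 0.00024045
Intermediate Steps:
K = -11
j = 15 (j = 4 - 1*(-11) = 4 + 11 = 15)
M = -180 (M = 9*(-35 + 15) = 9*(-20) = -180)
Z = -78/7 (Z = -8 + (-11*2)/7 = -8 + (⅐)*(-22) = -8 - 22/7 = -78/7 ≈ -11.143)
1/((4350 + M) + Z) = 1/((4350 - 180) - 78/7) = 1/(4170 - 78/7) = 1/(29112/7) = 7/29112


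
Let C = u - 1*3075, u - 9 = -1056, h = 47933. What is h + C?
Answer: 43811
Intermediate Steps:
u = -1047 (u = 9 - 1056 = -1047)
C = -4122 (C = -1047 - 1*3075 = -1047 - 3075 = -4122)
h + C = 47933 - 4122 = 43811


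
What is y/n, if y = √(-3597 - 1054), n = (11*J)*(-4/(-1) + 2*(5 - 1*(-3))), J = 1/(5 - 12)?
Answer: -7*I*√4651/220 ≈ -2.1699*I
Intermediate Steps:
J = -⅐ (J = 1/(-7) = -⅐ ≈ -0.14286)
n = -220/7 (n = (11*(-⅐))*(-4/(-1) + 2*(5 - 1*(-3))) = -11*(-4*(-1) + 2*(5 + 3))/7 = -11*(4 + 2*8)/7 = -11*(4 + 16)/7 = -11/7*20 = -220/7 ≈ -31.429)
y = I*√4651 (y = √(-4651) = I*√4651 ≈ 68.198*I)
y/n = (I*√4651)/(-220/7) = (I*√4651)*(-7/220) = -7*I*√4651/220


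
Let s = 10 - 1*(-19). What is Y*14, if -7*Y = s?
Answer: -58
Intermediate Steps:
s = 29 (s = 10 + 19 = 29)
Y = -29/7 (Y = -⅐*29 = -29/7 ≈ -4.1429)
Y*14 = -29/7*14 = -58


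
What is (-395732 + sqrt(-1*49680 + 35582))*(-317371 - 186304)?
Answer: 199320315100 - 503675*I*sqrt(14098) ≈ 1.9932e+11 - 5.9804e+7*I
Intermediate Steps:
(-395732 + sqrt(-1*49680 + 35582))*(-317371 - 186304) = (-395732 + sqrt(-49680 + 35582))*(-503675) = (-395732 + sqrt(-14098))*(-503675) = (-395732 + I*sqrt(14098))*(-503675) = 199320315100 - 503675*I*sqrt(14098)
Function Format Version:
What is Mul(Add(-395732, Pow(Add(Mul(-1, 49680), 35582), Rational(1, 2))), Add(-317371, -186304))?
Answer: Add(199320315100, Mul(-503675, I, Pow(14098, Rational(1, 2)))) ≈ Add(1.9932e+11, Mul(-5.9804e+7, I))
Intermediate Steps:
Mul(Add(-395732, Pow(Add(Mul(-1, 49680), 35582), Rational(1, 2))), Add(-317371, -186304)) = Mul(Add(-395732, Pow(Add(-49680, 35582), Rational(1, 2))), -503675) = Mul(Add(-395732, Pow(-14098, Rational(1, 2))), -503675) = Mul(Add(-395732, Mul(I, Pow(14098, Rational(1, 2)))), -503675) = Add(199320315100, Mul(-503675, I, Pow(14098, Rational(1, 2))))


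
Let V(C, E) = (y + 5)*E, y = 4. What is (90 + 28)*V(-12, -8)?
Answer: -8496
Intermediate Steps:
V(C, E) = 9*E (V(C, E) = (4 + 5)*E = 9*E)
(90 + 28)*V(-12, -8) = (90 + 28)*(9*(-8)) = 118*(-72) = -8496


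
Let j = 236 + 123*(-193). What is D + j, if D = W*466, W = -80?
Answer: -60783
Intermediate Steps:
j = -23503 (j = 236 - 23739 = -23503)
D = -37280 (D = -80*466 = -37280)
D + j = -37280 - 23503 = -60783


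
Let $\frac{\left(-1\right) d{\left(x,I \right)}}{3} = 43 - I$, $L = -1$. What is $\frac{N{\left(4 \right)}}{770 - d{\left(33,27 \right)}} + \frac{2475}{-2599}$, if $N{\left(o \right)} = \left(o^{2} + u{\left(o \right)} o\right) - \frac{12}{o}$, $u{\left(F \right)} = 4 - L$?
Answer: $- \frac{1938783}{2125982} \approx -0.91195$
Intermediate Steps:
$d{\left(x,I \right)} = -129 + 3 I$ ($d{\left(x,I \right)} = - 3 \left(43 - I\right) = -129 + 3 I$)
$u{\left(F \right)} = 5$ ($u{\left(F \right)} = 4 - -1 = 4 + 1 = 5$)
$N{\left(o \right)} = o^{2} - \frac{12}{o} + 5 o$ ($N{\left(o \right)} = \left(o^{2} + 5 o\right) - \frac{12}{o} = o^{2} - \frac{12}{o} + 5 o$)
$\frac{N{\left(4 \right)}}{770 - d{\left(33,27 \right)}} + \frac{2475}{-2599} = \frac{\frac{1}{4} \left(-12 + 4^{2} \left(5 + 4\right)\right)}{770 - \left(-129 + 3 \cdot 27\right)} + \frac{2475}{-2599} = \frac{\frac{1}{4} \left(-12 + 16 \cdot 9\right)}{770 - \left(-129 + 81\right)} + 2475 \left(- \frac{1}{2599}\right) = \frac{\frac{1}{4} \left(-12 + 144\right)}{770 - -48} - \frac{2475}{2599} = \frac{\frac{1}{4} \cdot 132}{770 + 48} - \frac{2475}{2599} = \frac{33}{818} - \frac{2475}{2599} = - \frac{1938783}{2125982}$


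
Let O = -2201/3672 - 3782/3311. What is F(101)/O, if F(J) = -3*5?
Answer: 36473976/4235003 ≈ 8.6125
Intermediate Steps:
F(J) = -15
O = -21175015/12157992 (O = -2201*1/3672 - 3782*1/3311 = -2201/3672 - 3782/3311 = -21175015/12157992 ≈ -1.7417)
F(101)/O = -15/(-21175015/12157992) = -15*(-12157992/21175015) = 36473976/4235003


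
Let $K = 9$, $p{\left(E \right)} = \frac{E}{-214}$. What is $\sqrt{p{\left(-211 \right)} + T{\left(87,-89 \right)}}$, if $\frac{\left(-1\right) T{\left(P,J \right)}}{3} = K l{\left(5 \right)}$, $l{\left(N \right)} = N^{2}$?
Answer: $\frac{i \sqrt{30867146}}{214} \approx 25.962 i$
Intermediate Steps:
$p{\left(E \right)} = - \frac{E}{214}$ ($p{\left(E \right)} = E \left(- \frac{1}{214}\right) = - \frac{E}{214}$)
$T{\left(P,J \right)} = -675$ ($T{\left(P,J \right)} = - 3 \cdot 9 \cdot 5^{2} = - 3 \cdot 9 \cdot 25 = \left(-3\right) 225 = -675$)
$\sqrt{p{\left(-211 \right)} + T{\left(87,-89 \right)}} = \sqrt{\left(- \frac{1}{214}\right) \left(-211\right) - 675} = \sqrt{\frac{211}{214} - 675} = \sqrt{- \frac{144239}{214}} = \frac{i \sqrt{30867146}}{214}$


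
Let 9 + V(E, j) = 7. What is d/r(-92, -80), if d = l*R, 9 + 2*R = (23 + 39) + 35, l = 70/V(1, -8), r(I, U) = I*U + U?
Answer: -11/52 ≈ -0.21154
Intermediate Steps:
V(E, j) = -2 (V(E, j) = -9 + 7 = -2)
r(I, U) = U + I*U
l = -35 (l = 70/(-2) = 70*(-1/2) = -35)
R = 44 (R = -9/2 + ((23 + 39) + 35)/2 = -9/2 + (62 + 35)/2 = -9/2 + (1/2)*97 = -9/2 + 97/2 = 44)
d = -1540 (d = -35*44 = -1540)
d/r(-92, -80) = -1540*(-1/(80*(1 - 92))) = -1540/((-80*(-91))) = -1540/7280 = -1540*1/7280 = -11/52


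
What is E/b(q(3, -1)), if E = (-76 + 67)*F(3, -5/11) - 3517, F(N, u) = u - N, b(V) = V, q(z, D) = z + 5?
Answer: -38345/88 ≈ -435.74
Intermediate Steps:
q(z, D) = 5 + z
E = -38345/11 (E = (-76 + 67)*(-5/11 - 1*3) - 3517 = -9*(-5*1/11 - 3) - 3517 = -9*(-5/11 - 3) - 3517 = -9*(-38/11) - 3517 = 342/11 - 3517 = -38345/11 ≈ -3485.9)
E/b(q(3, -1)) = -38345/(11*(5 + 3)) = -38345/11/8 = -38345/11*1/8 = -38345/88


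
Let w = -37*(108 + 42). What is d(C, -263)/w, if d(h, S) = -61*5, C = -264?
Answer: 61/1110 ≈ 0.054955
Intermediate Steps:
d(h, S) = -305
w = -5550 (w = -37*150 = -5550)
d(C, -263)/w = -305/(-5550) = -305*(-1/5550) = 61/1110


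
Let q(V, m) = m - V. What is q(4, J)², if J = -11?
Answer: 225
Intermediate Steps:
q(4, J)² = (-11 - 1*4)² = (-11 - 4)² = (-15)² = 225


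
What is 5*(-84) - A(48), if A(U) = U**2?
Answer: -2724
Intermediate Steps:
5*(-84) - A(48) = 5*(-84) - 1*48**2 = -420 - 1*2304 = -420 - 2304 = -2724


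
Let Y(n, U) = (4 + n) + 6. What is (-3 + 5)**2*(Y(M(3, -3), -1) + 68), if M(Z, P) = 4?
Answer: 328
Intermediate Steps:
Y(n, U) = 10 + n
(-3 + 5)**2*(Y(M(3, -3), -1) + 68) = (-3 + 5)**2*((10 + 4) + 68) = 2**2*(14 + 68) = 4*82 = 328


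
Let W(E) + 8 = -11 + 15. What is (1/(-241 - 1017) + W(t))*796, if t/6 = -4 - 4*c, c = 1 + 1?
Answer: -2003134/629 ≈ -3184.6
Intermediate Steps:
c = 2
t = -72 (t = 6*(-4 - 4*2) = 6*(-4 - 8) = 6*(-12) = -72)
W(E) = -4 (W(E) = -8 + (-11 + 15) = -8 + 4 = -4)
(1/(-241 - 1017) + W(t))*796 = (1/(-241 - 1017) - 4)*796 = (1/(-1258) - 4)*796 = (-1/1258 - 4)*796 = -5033/1258*796 = -2003134/629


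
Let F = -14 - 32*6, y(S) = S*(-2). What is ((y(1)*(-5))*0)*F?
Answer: 0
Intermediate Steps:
y(S) = -2*S
F = -206 (F = -14 - 192 = -206)
((y(1)*(-5))*0)*F = ((-2*1*(-5))*0)*(-206) = (-2*(-5)*0)*(-206) = (10*0)*(-206) = 0*(-206) = 0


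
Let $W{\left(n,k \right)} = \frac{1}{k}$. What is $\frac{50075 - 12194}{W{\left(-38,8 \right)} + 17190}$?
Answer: $\frac{303048}{137521} \approx 2.2036$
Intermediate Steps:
$\frac{50075 - 12194}{W{\left(-38,8 \right)} + 17190} = \frac{50075 - 12194}{\frac{1}{8} + 17190} = \frac{37881}{\frac{1}{8} + 17190} = \frac{37881}{\frac{137521}{8}} = 37881 \cdot \frac{8}{137521} = \frac{303048}{137521}$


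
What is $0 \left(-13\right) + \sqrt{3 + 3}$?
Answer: $\sqrt{6} \approx 2.4495$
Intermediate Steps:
$0 \left(-13\right) + \sqrt{3 + 3} = 0 + \sqrt{6} = \sqrt{6}$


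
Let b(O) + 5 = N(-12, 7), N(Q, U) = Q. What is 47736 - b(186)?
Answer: 47753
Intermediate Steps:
b(O) = -17 (b(O) = -5 - 12 = -17)
47736 - b(186) = 47736 - 1*(-17) = 47736 + 17 = 47753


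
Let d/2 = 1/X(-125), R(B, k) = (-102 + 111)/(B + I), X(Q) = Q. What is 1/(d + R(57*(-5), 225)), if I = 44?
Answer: -30125/1607 ≈ -18.746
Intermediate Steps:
R(B, k) = 9/(44 + B) (R(B, k) = (-102 + 111)/(B + 44) = 9/(44 + B))
d = -2/125 (d = 2/(-125) = 2*(-1/125) = -2/125 ≈ -0.016000)
1/(d + R(57*(-5), 225)) = 1/(-2/125 + 9/(44 + 57*(-5))) = 1/(-2/125 + 9/(44 - 285)) = 1/(-2/125 + 9/(-241)) = 1/(-2/125 + 9*(-1/241)) = 1/(-2/125 - 9/241) = 1/(-1607/30125) = -30125/1607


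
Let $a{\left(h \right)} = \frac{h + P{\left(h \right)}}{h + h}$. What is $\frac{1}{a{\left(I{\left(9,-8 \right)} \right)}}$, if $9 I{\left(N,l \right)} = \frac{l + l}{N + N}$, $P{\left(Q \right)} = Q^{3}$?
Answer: $\frac{13122}{6625} \approx 1.9807$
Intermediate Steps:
$I{\left(N,l \right)} = \frac{l}{9 N}$ ($I{\left(N,l \right)} = \frac{\left(l + l\right) \frac{1}{N + N}}{9} = \frac{2 l \frac{1}{2 N}}{9} = \frac{l \frac{1}{N}}{9} = \frac{l}{9 N}$)
$a{\left(h \right)} = \frac{h + h^{3}}{2 h}$ ($a{\left(h \right)} = \frac{h + h^{3}}{h + h} = \frac{h + h^{3}}{2 h}$)
$\frac{1}{a{\left(I{\left(9,-8 \right)} \right)}} = \frac{1}{\frac{1}{2} + \frac{\left(\frac{1}{9} \left(-8\right) \frac{1}{9}\right)^{2}}{2}} = \frac{1}{\frac{1}{2} + \frac{\left(- \frac{8}{81}\right)^{2}}{2}} = \frac{1}{\frac{1}{2} + \frac{1}{2} \cdot \frac{64}{6561}} = \frac{1}{\frac{1}{2} + \frac{32}{6561}} = \frac{1}{\frac{6625}{13122}} = \frac{13122}{6625}$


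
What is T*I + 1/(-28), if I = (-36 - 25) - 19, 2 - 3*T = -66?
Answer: -152323/84 ≈ -1813.4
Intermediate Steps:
T = 68/3 (T = 2/3 - 1/3*(-66) = 2/3 + 22 = 68/3 ≈ 22.667)
I = -80 (I = -61 - 19 = -80)
T*I + 1/(-28) = (68/3)*(-80) + 1/(-28) = -5440/3 - 1/28 = -152323/84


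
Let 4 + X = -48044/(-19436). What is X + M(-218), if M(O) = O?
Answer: -1066687/4859 ≈ -219.53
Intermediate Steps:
X = -7425/4859 (X = -4 - 48044/(-19436) = -4 - 48044*(-1/19436) = -4 + 12011/4859 = -7425/4859 ≈ -1.5281)
X + M(-218) = -7425/4859 - 218 = -1066687/4859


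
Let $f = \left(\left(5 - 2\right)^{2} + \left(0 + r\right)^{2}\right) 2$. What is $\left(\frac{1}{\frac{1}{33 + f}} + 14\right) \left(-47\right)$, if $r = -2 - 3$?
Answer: $-5405$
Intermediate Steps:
$r = -5$ ($r = -2 - 3 = -5$)
$f = 68$ ($f = \left(\left(5 - 2\right)^{2} + \left(0 - 5\right)^{2}\right) 2 = \left(3^{2} + \left(-5\right)^{2}\right) 2 = \left(9 + 25\right) 2 = 34 \cdot 2 = 68$)
$\left(\frac{1}{\frac{1}{33 + f}} + 14\right) \left(-47\right) = \left(\frac{1}{\frac{1}{33 + 68}} + 14\right) \left(-47\right) = \left(\frac{1}{\frac{1}{101}} + 14\right) \left(-47\right) = \left(101 + 14\right) \left(-47\right) = 115 \left(-47\right) = -5405$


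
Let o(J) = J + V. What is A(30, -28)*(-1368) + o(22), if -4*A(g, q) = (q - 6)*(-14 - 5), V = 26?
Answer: 220980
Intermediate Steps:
o(J) = 26 + J (o(J) = J + 26 = 26 + J)
A(g, q) = -57/2 + 19*q/4 (A(g, q) = -(q - 6)*(-14 - 5)/4 = -(-6 + q)*(-19)/4 = -(114 - 19*q)/4 = -57/2 + 19*q/4)
A(30, -28)*(-1368) + o(22) = (-57/2 + (19/4)*(-28))*(-1368) + (26 + 22) = (-57/2 - 133)*(-1368) + 48 = -323/2*(-1368) + 48 = 220932 + 48 = 220980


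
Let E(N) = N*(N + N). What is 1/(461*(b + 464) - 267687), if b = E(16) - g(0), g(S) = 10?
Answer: 1/177639 ≈ 5.6294e-6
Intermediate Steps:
E(N) = 2*N**2 (E(N) = N*(2*N) = 2*N**2)
b = 502 (b = 2*16**2 - 1*10 = 2*256 - 10 = 512 - 10 = 502)
1/(461*(b + 464) - 267687) = 1/(461*(502 + 464) - 267687) = 1/(461*966 - 267687) = 1/(445326 - 267687) = 1/177639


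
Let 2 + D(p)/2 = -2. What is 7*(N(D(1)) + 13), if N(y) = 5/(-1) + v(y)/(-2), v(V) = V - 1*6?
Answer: 105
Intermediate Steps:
v(V) = -6 + V (v(V) = V - 6 = -6 + V)
D(p) = -8 (D(p) = -4 + 2*(-2) = -4 - 4 = -8)
N(y) = -2 - y/2 (N(y) = 5/(-1) + (-6 + y)/(-2) = 5*(-1) + (-6 + y)*(-½) = -5 + (3 - y/2) = -2 - y/2)
7*(N(D(1)) + 13) = 7*((-2 - ½*(-8)) + 13) = 7*((-2 + 4) + 13) = 7*(2 + 13) = 7*15 = 105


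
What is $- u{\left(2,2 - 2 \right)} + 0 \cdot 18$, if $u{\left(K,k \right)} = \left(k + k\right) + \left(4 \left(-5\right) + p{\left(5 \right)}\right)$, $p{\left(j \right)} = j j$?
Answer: $-5$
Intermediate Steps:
$p{\left(j \right)} = j^{2}$
$u{\left(K,k \right)} = 5 + 2 k$ ($u{\left(K,k \right)} = \left(k + k\right) + \left(4 \left(-5\right) + 5^{2}\right) = 2 k + \left(-20 + 25\right) = 2 k + 5 = 5 + 2 k$)
$- u{\left(2,2 - 2 \right)} + 0 \cdot 18 = - (5 + 2 \left(2 - 2\right)) + 0 \cdot 18 = - (5 + 2 \left(2 - 2\right)) + 0 = - (5 + 2 \cdot 0) + 0 = - (5 + 0) + 0 = \left(-1\right) 5 + 0 = -5 + 0 = -5$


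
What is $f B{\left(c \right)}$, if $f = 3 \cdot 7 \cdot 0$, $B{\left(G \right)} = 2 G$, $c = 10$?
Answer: $0$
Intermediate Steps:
$f = 0$ ($f = 3 \cdot 0 = 0$)
$f B{\left(c \right)} = 0 \cdot 2 \cdot 10 = 0 \cdot 20 = 0$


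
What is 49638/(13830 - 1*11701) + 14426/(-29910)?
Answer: 726979813/31839195 ≈ 22.833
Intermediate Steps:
49638/(13830 - 1*11701) + 14426/(-29910) = 49638/(13830 - 11701) + 14426*(-1/29910) = 49638/2129 - 7213/14955 = 726979813/31839195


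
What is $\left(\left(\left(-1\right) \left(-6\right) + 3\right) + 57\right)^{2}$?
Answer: $4356$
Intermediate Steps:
$\left(\left(\left(-1\right) \left(-6\right) + 3\right) + 57\right)^{2} = \left(\left(6 + 3\right) + 57\right)^{2} = \left(9 + 57\right)^{2} = 66^{2} = 4356$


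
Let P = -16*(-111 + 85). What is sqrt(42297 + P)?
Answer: 11*sqrt(353) ≈ 206.67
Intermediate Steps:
P = 416 (P = -16*(-26) = 416)
sqrt(42297 + P) = sqrt(42297 + 416) = sqrt(42713) = 11*sqrt(353)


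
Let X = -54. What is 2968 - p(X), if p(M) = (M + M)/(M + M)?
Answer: 2967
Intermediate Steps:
p(M) = 1 (p(M) = (2*M)/((2*M)) = (2*M)*(1/(2*M)) = 1)
2968 - p(X) = 2968 - 1*1 = 2968 - 1 = 2967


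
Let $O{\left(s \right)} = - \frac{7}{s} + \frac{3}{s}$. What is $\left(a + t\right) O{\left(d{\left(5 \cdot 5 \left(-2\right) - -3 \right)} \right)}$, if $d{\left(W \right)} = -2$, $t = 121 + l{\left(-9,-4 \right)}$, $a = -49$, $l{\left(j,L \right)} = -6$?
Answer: $132$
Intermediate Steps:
$t = 115$ ($t = 121 - 6 = 115$)
$O{\left(s \right)} = - \frac{4}{s}$
$\left(a + t\right) O{\left(d{\left(5 \cdot 5 \left(-2\right) - -3 \right)} \right)} = \left(-49 + 115\right) \left(- \frac{4}{-2}\right) = 66 \left(\left(-4\right) \left(- \frac{1}{2}\right)\right) = 66 \cdot 2 = 132$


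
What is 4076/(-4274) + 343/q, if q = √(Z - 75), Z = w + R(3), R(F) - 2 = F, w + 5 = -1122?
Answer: -2038/2137 - 49*I*√133/57 ≈ -0.95367 - 9.914*I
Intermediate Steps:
w = -1127 (w = -5 - 1122 = -1127)
R(F) = 2 + F
Z = -1122 (Z = -1127 + (2 + 3) = -1127 + 5 = -1122)
q = 3*I*√133 (q = √(-1122 - 75) = √(-1197) = 3*I*√133 ≈ 34.598*I)
4076/(-4274) + 343/q = 4076/(-4274) + 343/((3*I*√133)) = 4076*(-1/4274) + 343*(-I*√133/399) = -2038/2137 - 49*I*√133/57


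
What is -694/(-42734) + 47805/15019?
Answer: 44637436/13952651 ≈ 3.1992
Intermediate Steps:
-694/(-42734) + 47805/15019 = -694*(-1/42734) + 47805*(1/15019) = 347/21367 + 47805/15019 = 44637436/13952651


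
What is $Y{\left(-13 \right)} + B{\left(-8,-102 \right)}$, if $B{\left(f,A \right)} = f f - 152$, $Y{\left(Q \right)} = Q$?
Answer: $-101$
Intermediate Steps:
$B{\left(f,A \right)} = -152 + f^{2}$ ($B{\left(f,A \right)} = f^{2} - 152 = -152 + f^{2}$)
$Y{\left(-13 \right)} + B{\left(-8,-102 \right)} = -13 - \left(152 - \left(-8\right)^{2}\right) = -13 + \left(-152 + 64\right) = -13 - 88 = -101$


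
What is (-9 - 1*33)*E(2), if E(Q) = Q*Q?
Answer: -168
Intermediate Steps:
E(Q) = Q²
(-9 - 1*33)*E(2) = (-9 - 1*33)*2² = (-9 - 33)*4 = -42*4 = -168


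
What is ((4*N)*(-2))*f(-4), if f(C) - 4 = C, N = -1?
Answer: 0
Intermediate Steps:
f(C) = 4 + C
((4*N)*(-2))*f(-4) = ((4*(-1))*(-2))*(4 - 4) = -4*(-2)*0 = 8*0 = 0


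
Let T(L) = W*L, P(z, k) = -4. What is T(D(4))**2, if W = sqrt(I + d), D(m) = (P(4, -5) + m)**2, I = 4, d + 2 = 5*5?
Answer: 0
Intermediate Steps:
d = 23 (d = -2 + 5*5 = -2 + 25 = 23)
D(m) = (-4 + m)**2
W = 3*sqrt(3) (W = sqrt(4 + 23) = sqrt(27) = 3*sqrt(3) ≈ 5.1962)
T(L) = 3*L*sqrt(3) (T(L) = (3*sqrt(3))*L = 3*L*sqrt(3))
T(D(4))**2 = (3*(-4 + 4)**2*sqrt(3))**2 = (3*0**2*sqrt(3))**2 = (3*0*sqrt(3))**2 = 0**2 = 0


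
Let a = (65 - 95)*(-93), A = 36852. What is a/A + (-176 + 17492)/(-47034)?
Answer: -361043/1234542 ≈ -0.29245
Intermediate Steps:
a = 2790 (a = -30*(-93) = 2790)
a/A + (-176 + 17492)/(-47034) = 2790/36852 + (-176 + 17492)/(-47034) = 2790*(1/36852) + 17316*(-1/47034) = 465/6142 - 74/201 = -361043/1234542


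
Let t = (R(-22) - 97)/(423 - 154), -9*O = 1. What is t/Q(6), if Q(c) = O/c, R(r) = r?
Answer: 6426/269 ≈ 23.888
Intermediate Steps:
O = -⅑ (O = -⅑*1 = -⅑ ≈ -0.11111)
Q(c) = -1/(9*c)
t = -119/269 (t = (-22 - 97)/(423 - 154) = -119/269 ≈ -0.44238)
t/Q(6) = -119/(269*((-⅑/6))) = -119/(269*((-⅑*⅙))) = -119/(269*(-1/54)) = -119/269*(-54) = 6426/269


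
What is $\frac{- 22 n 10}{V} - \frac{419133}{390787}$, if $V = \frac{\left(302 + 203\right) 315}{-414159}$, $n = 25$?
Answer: $\frac{11867960915327}{828859227} \approx 14318.0$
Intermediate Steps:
$V = - \frac{53025}{138053}$ ($V = 505 \cdot 315 \left(- \frac{1}{414159}\right) = 159075 \left(- \frac{1}{414159}\right) = - \frac{53025}{138053} \approx -0.38409$)
$\frac{- 22 n 10}{V} - \frac{419133}{390787} = \frac{\left(-22\right) 25 \cdot 10}{- \frac{53025}{138053}} - \frac{419133}{390787} = \left(-550\right) 10 \left(- \frac{138053}{53025}\right) - \frac{419133}{390787} = \left(-5500\right) \left(- \frac{138053}{53025}\right) - \frac{419133}{390787} = \frac{30371660}{2121} - \frac{419133}{390787} = \frac{11867960915327}{828859227}$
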